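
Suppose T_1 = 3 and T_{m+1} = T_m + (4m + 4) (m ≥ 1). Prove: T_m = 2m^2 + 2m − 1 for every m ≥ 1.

Base case: T_1 = 3, and 2·1^2 + 2·1 − 1 = 3.
Assume T_k = 2k^2 + 2k − 1.
Then T_{k+1} = T_k + (4k + 4) = (2k^2 + 2k − 1) + (4k + 4) = 2k^2 + 6k + 3,
and 2·(k+1)^2 + 2·(k+1) − 1 = 2k^2 + 6k + 3.
Hence T_m = 2m^2 + 2m − 1 for every m ≥ 1, by induction.

T_m = 2m^2 + 2m − 1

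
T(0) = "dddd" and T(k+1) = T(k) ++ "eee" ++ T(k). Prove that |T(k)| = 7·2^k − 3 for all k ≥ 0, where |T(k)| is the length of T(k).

Base case: |T(0)| = 4, and 7·2^0 − 3 = 4.
Assume |T(j)| = 7·2^j − 3.
Then |T(j+1)| = |T(j)| + 3 + |T(j)| = 2|T(j)| + 3 = 2(7·2^j − 3) + 3 = 7·2^{j+1} − 6 + 3 = 7·2^{j+1} − 3.
This completes the inductive step, so |T(k)| = 7·2^k − 3 for all k ≥ 0.

|T(k)| = 7·2^k − 3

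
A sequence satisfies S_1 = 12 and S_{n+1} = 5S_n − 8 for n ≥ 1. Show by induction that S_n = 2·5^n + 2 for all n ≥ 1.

Base case: S_1 = 12, and 2·5^1 + 2 = 10 + 2 = 12.
Assume S_j = 2·5^j + 2 for some j ≥ 1.
Then S_{j+1} = 5S_j − 8 = 5·(2·5^j + 2) − 8 = 10·5^j + 10 − 8 = 2·5^{j+1} + 2.
This completes the inductive step, so S_n = 2·5^n + 2 for all n ≥ 1.

S_n = 2·5^n + 2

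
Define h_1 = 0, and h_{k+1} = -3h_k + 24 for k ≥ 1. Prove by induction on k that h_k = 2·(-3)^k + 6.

Base case: h_1 = 0, and 2·(-3)^1 + 6 = -6 + 6 = 0.
Assume h_j = 2·(-3)^j + 6 for some j ≥ 1.
Then h_{j+1} = -3h_j + 24 = -3·(2·(-3)^j + 6) + 24 = -6·(-3)^j − 18 + 24 = 2·(-3)^{j+1} + 6.
Hence h_k = 2·(-3)^k + 6 for every k ≥ 1, by induction.

h_k = 2·(-3)^k + 6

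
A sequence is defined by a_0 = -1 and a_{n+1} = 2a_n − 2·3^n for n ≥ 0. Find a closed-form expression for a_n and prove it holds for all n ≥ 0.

Claim: a_n = 2^n − 2·3^n.

Base case: a_0 = -1, and 2^0 − 2·3^0 = 1 − 2 = -1.
Assume a_m = 2^m − 2·3^m for some m ≥ 0.
Then a_{m+1} = 2a_m − 2·3^m = 2·(2^m − 2·3^m) − 2·3^m = 2^{m+1} − 4·3^m − 2·3^m = 2^{m+1} − 6·3^m = 2^{m+1} − 2·3^{m+1}.
So the formula holds for m+1, and by induction a_n = 2^n − 2·3^n for all n ≥ 0.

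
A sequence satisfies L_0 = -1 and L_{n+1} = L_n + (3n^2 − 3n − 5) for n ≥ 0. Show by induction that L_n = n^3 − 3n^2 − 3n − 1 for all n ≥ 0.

Base case: L_0 = -1, and 0^3 − 3·0^2 − 3·0 − 1 = -1.
Assume L_k = k^3 − 3k^2 − 3k − 1.
Then L_{k+1} = L_k + (3k^2 − 3k − 5) = (k^3 − 3k^2 − 3k − 1) + (3k^2 − 3k − 5) = k^3 − 6k − 6,
and (k+1)^3 − 3·(k+1)^2 − 3·(k+1) − 1 = k^3 − 6k − 6.
Hence L_n = n^3 − 3n^2 − 3n − 1 for every n ≥ 0, by induction.

L_n = n^3 − 3n^2 − 3n − 1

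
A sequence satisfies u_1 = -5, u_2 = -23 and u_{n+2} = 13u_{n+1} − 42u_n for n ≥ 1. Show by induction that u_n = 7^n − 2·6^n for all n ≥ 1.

Base cases: u_1 = -5 and 7^1 − 2·6^1 = -5; u_2 = -23 and 7^2 − 2·6^2 = -23.
Assume u_j = 7^j − 2·6^j for all 1 ≤ j ≤ k, where k ≥ 2.
Then u_{k+1} = 13u_k − 42u_{k−1} = 13·(7^k − 2·6^k) − 42·(7^{k−1} − 2·6^{k−1}) = (13·7 − 42)7^{k−1} − 2·(13·6 − 42)6^{k−1} = 49·7^{k−1} − 72·6^{k−1} = 7^{k+1} − 2·6^{k+1}.
Hence u_n = 7^n − 2·6^n for every n ≥ 1, by strong induction.

u_n = 7^n − 2·6^n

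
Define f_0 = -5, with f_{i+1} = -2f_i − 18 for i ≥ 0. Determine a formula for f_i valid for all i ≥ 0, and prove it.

Claim: f_i = (-2)^i − 6.

Base case: f_0 = -5, and (-2)^0 − 6 = 1 − 6 = -5.
Assume f_k = (-2)^k − 6 for some k ≥ 0.
Then f_{k+1} = -2f_k − 18 = -2·((-2)^k − 6) − 18 = -2·(-2)^k + 12 − 18 = (-2)^{k+1} − 6.
By induction, f_i = (-2)^i − 6 for all i ≥ 0.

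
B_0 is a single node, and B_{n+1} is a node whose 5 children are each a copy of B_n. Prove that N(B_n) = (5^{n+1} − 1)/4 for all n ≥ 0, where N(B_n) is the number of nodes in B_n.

Base case: N(B_0) = 1, and (5^{0+1} − 1)/4 = 1.
Assume N(B_j) = (5^{j+1} − 1)/4.
Then N(B_{j+1}) = 1 + 5N(B_j) = 1 + 5·(5^{j+1} − 1)/4 = 1 + (5^{j+2} − 5)/4 = (4 + 5^{j+2} − 5)/4 = (5^{j+2} − 1)/4.
By induction, N(B_n) = (5^{n+1} − 1)/4 for all n ≥ 0.

N(B_n) = (5^{n+1} − 1)/4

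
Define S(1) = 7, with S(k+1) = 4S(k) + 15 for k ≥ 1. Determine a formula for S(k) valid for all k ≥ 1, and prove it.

Claim: S(k) = 3·4^k − 5.

Base case: S(1) = 7, and 3·4^1 − 5 = 12 − 5 = 7.
Assume S(j) = 3·4^j − 5 for some j ≥ 1.
Then S(j+1) = 4S(j) + 15 = 4·(3·4^j − 5) + 15 = 12·4^j − 20 + 15 = 3·4^{j+1} − 5.
By induction, S(k) = 3·4^k − 5 for all k ≥ 1.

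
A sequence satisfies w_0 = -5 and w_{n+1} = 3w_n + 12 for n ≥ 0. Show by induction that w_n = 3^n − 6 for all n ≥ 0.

Base case: w_0 = -5, and 3^0 − 6 = 1 − 6 = -5.
Assume w_r = 3^r − 6 for some r ≥ 0.
Then w_{r+1} = 3w_r + 12 = 3·(3^r − 6) + 12 = 3^{r+1} − 18 + 12 = 3^{r+1} − 6.
This completes the inductive step, so w_n = 3^n − 6 for all n ≥ 0.

w_n = 3^n − 6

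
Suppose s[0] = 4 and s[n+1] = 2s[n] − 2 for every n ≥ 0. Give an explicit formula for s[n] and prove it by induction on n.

Claim: s[n] = 2^{n+1} + 2.

Base case: s[0] = 4, and 2^{0+1} + 2 = 2 + 2 = 4.
Assume s[k] = 2^{k+1} + 2 for some k ≥ 0.
Then s[k+1] = 2s[k] − 2 = 2·(2^{k+1} + 2) − 2 = 2^{k+2} + 4 − 2 = 2^{k+2} + 2.
So the formula holds for k+1, and by induction s[n] = 2^{n+1} + 2 for all n ≥ 0.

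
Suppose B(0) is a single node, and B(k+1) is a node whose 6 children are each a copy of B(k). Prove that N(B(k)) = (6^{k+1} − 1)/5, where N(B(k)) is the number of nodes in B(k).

Base case: N(B(0)) = 1, and (6^{0+1} − 1)/5 = 1.
Assume N(B(m)) = (6^{m+1} − 1)/5.
Then N(B(m+1)) = 1 + 6N(B(m)) = 1 + 6·(6^{m+1} − 1)/5 = 1 + (6^{m+2} − 6)/5 = (5 + 6^{m+2} − 6)/5 = (6^{m+2} − 1)/5.
Hence N(B(k)) = (6^{k+1} − 1)/5 for every k ≥ 0, by induction.

N(B(k)) = (6^{k+1} − 1)/5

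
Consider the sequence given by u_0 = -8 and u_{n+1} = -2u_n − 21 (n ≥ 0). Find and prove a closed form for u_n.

Claim: u_n = -(-2)^n − 7.

Base case: u_0 = -8, and -(-2)^0 − 7 = -1 − 7 = -8.
Assume u_r = -(-2)^r − 7 for some r ≥ 0.
Then u_{r+1} = -2u_r − 21 = -2·(-(-2)^r − 7) − 21 = 2·(-2)^r + 14 − 21 = -(-2)^{r+1} − 7.
So the formula holds for r+1, and by induction u_n = -(-2)^n − 7 for all n ≥ 0.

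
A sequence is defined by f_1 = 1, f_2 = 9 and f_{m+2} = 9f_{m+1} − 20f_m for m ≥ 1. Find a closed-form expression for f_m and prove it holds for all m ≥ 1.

Claim: f_m = 5^m − 4^m.

Base cases: f_1 = 1 and 5^1 − 4^1 = 1; f_2 = 9 and 5^2 − 4^2 = 9.
Assume f_i = 5^i − 4^i for all 1 ≤ i ≤ j, where j ≥ 2.
Then f_{j+1} = 9f_j − 20f_{j−1} = 9·(5^j − 4^j) − 20·(5^{j−1} − 4^{j−1}) = (9·5 − 20)5^{j−1} − (9·4 − 20)4^{j−1} = 25·5^{j−1} − 16·4^{j−1} = 5^{j+1} − 4^{j+1}.
This completes the inductive step, so f_m = 5^m − 4^m for all m ≥ 1.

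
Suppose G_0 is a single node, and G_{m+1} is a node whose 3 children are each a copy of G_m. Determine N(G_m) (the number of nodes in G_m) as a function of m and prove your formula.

Claim: N(G_m) = (3^{m+1} − 1)/2.

Base case: N(G_0) = 1, and (3^{0+1} − 1)/2 = 1.
Assume N(G_k) = (3^{k+1} − 1)/2.
Then N(G_{k+1}) = 1 + 3N(G_k) = 1 + 3·(3^{k+1} − 1)/2 = 1 + (3^{k+2} − 3)/2 = (2 + 3^{k+2} − 3)/2 = (3^{k+2} − 1)/2.
So the formula holds for k+1, and by induction N(G_m) = (3^{m+1} − 1)/2 for all m ≥ 0.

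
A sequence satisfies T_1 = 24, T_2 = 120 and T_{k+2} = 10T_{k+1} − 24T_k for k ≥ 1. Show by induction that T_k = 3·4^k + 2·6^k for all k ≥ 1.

Base cases: T_1 = 24 and 3·4^1 + 2·6^1 = 24; T_2 = 120 and 3·4^2 + 2·6^2 = 120.
Assume T_i = 3·4^i + 2·6^i for all 1 ≤ i ≤ j, where j ≥ 2.
Then T_{j+1} = 10T_j − 24T_{j−1} = 10·(3·4^j + 2·6^j) − 24·(3·4^{j−1} + 2·6^{j−1}) = 3·(10·4 − 24)4^{j−1} + 2·(10·6 − 24)6^{j−1} = 48·4^{j−1} + 72·6^{j−1} = 3·4^{j+1} + 2·6^{j+1}.
By strong induction, T_k = 3·4^k + 2·6^k for all k ≥ 1.

T_k = 3·4^k + 2·6^k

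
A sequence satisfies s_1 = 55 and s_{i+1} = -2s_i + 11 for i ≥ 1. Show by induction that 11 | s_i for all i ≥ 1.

Base case: s_1 = 55 = 11·5, so 11 | s_1.
Assume 11 | s_j, so s_j = 11t for some integer t.
Then s_{j+1} = -2s_j + 11 = -2·(11t) + 11 = 11(-2t + 1), so 11 | s_{j+1}.
So the property holds for j+1, and by induction 11 | s_i for all i ≥ 1.

11 | s_i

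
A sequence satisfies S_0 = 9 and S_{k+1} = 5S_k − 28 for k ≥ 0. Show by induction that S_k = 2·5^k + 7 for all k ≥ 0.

Base case: S_0 = 9, and 2·5^0 + 7 = 2 + 7 = 9.
Assume S_j = 2·5^j + 7 for some j ≥ 0.
Then S_{j+1} = 5S_j − 28 = 5·(2·5^j + 7) − 28 = 10·5^j + 35 − 28 = 2·5^{j+1} + 7.
This completes the inductive step, so S_k = 2·5^k + 7 for all k ≥ 0.

S_k = 2·5^k + 7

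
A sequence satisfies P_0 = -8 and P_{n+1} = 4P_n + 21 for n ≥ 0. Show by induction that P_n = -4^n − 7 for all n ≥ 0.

Base case: P_0 = -8, and -4^0 − 7 = -1 − 7 = -8.
Assume P_r = -4^r − 7 for some r ≥ 0.
Then P_{r+1} = 4P_r + 21 = 4·(-4^r − 7) + 21 = -4^{r+1} − 28 + 21 = -4^{r+1} − 7.
So the formula holds for r+1, and by induction P_n = -4^n − 7 for all n ≥ 0.

P_n = -4^n − 7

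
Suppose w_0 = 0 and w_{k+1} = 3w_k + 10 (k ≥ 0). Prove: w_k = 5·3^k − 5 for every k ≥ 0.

Base case: w_0 = 0, and 5·3^0 − 5 = 5 − 5 = 0.
Assume w_m = 5·3^m − 5 for some m ≥ 0.
Then w_{m+1} = 3w_m + 10 = 3·(5·3^m − 5) + 10 = 15·3^m − 15 + 10 = 5·3^{m+1} − 5.
So the formula holds for m+1, and by induction w_k = 5·3^k − 5 for all k ≥ 0.

w_k = 5·3^k − 5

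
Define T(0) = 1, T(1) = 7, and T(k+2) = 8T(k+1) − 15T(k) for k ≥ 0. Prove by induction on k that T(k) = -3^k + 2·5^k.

Base cases: T(0) = 1 and -3^0 + 2·5^0 = 1; T(1) = 7 and -3^1 + 2·5^1 = 7.
Assume T(j) = -3^j + 2·5^j for all 0 ≤ j ≤ m, where m ≥ 1.
Then T(m+1) = 8T(m) − 15T(m−1) = 8·(-3^m + 2·5^m) − 15·(-3^{m−1} + 2·5^{m−1}) = -(8·3 − 15)3^{m−1} + 2·(8·5 − 15)5^{m−1} = -9·3^{m−1} + 50·5^{m−1} = -3^{m+1} + 2·5^{m+1}.
Hence T(k) = -3^k + 2·5^k for every k ≥ 0, by strong induction.

T(k) = -3^k + 2·5^k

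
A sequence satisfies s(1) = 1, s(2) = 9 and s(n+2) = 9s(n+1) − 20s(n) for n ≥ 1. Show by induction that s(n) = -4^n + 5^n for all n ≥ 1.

Base cases: s(1) = 1 and -4^1 + 5^1 = 1; s(2) = 9 and -4^2 + 5^2 = 9.
Assume s(j) = -4^j + 5^j for all 1 ≤ j ≤ m, where m ≥ 2.
Then s(m+1) = 9s(m) − 20s(m−1) = 9·(-4^m + 5^m) − 20·(-4^{m−1} + 5^{m−1}) = -(9·4 − 20)4^{m−1} + (9·5 − 20)5^{m−1} = -16·4^{m−1} + 25·5^{m−1} = -4^{m+1} + 5^{m+1}.
So the formula holds for m+1, and by strong induction s(n) = -4^n + 5^n for all n ≥ 1.

s(n) = -4^n + 5^n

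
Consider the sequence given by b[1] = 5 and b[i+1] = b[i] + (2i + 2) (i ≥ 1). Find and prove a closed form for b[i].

Claim: b[i] = i^2 + i + 3.

Base case: b[1] = 5, and 1^2 + 1 + 3 = 5.
Assume b[k] = k^2 + k + 3.
Then b[k+1] = b[k] + (2k + 2) = (k^2 + k + 3) + (2k + 2) = k^2 + 3k + 5,
and (k+1)^2 + (k+1) + 3 = k^2 + 3k + 5.
This completes the inductive step, so b[i] = i^2 + i + 3 for all i ≥ 1.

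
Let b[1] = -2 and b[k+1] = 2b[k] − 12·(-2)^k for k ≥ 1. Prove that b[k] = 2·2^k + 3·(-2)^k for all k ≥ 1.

Base case: b[1] = -2, and 2·2^1 + 3·(-2)^1 = 4 − 6 = -2.
Assume b[j] = 2·2^j + 3·(-2)^j for some j ≥ 1.
Then b[j+1] = 2b[j] − 12·(-2)^j = 2·(2·2^j + 3·(-2)^j) − 12·(-2)^j = 2·2^{j+1} + 6·(-2)^j − 12·(-2)^j = 2·2^{j+1} − 6·(-2)^j = 2·2^{j+1} + 3·(-2)^{j+1}.
This completes the inductive step, so b[k] = 2·2^k + 3·(-2)^k for all k ≥ 1.

b[k] = 2·2^k + 3·(-2)^k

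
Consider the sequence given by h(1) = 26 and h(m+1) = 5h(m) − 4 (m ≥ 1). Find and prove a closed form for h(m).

Claim: h(m) = 5^{m+1} + 1.

Base case: h(1) = 26, and 5^{1+1} + 1 = 25 + 1 = 26.
Assume h(k) = 5^{k+1} + 1 for some k ≥ 1.
Then h(k+1) = 5h(k) − 4 = 5·(5^{k+1} + 1) − 4 = 5^{k+2} + 5 − 4 = 5^{k+2} + 1.
Hence h(m) = 5^{m+1} + 1 for every m ≥ 1, by induction.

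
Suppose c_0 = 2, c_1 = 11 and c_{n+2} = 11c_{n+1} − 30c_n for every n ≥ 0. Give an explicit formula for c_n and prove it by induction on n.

Claim: c_n = 6^n + 5^n.

Base cases: c_0 = 2 and 6^0 + 5^0 = 2; c_1 = 11 and 6^1 + 5^1 = 11.
Assume c_j = 6^j + 5^j for all 0 ≤ j ≤ m, where m ≥ 1.
Then c_{m+1} = 11c_m − 30c_{m−1} = 11·(6^m + 5^m) − 30·(6^{m−1} + 5^{m−1}) = (11·6 − 30)6^{m−1} + (11·5 − 30)5^{m−1} = 36·6^{m−1} + 25·5^{m−1} = 6^{m+1} + 5^{m+1}.
Hence c_n = 6^n + 5^n for every n ≥ 0, by strong induction.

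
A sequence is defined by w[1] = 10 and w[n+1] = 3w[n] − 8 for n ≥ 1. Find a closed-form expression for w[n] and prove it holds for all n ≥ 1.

Claim: w[n] = 2·3^n + 4.

Base case: w[1] = 10, and 2·3^1 + 4 = 6 + 4 = 10.
Assume w[m] = 2·3^m + 4 for some m ≥ 1.
Then w[m+1] = 3w[m] − 8 = 3·(2·3^m + 4) − 8 = 6·3^m + 12 − 8 = 2·3^{m+1} + 4.
So the formula holds for m+1, and by induction w[n] = 2·3^n + 4 for all n ≥ 1.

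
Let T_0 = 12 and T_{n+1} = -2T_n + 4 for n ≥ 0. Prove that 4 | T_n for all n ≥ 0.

Base case: T_0 = 12 = 4·3, so 4 | T_0.
Assume 4 | T_k, so T_k = 4t for some integer t.
Then T_{k+1} = -2T_k + 4 = -2·(4t) + 4 = 4(-2t + 1), so 4 | T_{k+1}.
By induction, 4 | T_n for all n ≥ 0.

4 | T_n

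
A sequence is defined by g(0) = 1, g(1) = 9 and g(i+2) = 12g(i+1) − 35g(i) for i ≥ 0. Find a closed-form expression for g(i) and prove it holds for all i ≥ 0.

Claim: g(i) = 2·7^i − 5^i.

Base cases: g(0) = 1 and 2·7^0 − 5^0 = 1; g(1) = 9 and 2·7^1 − 5^1 = 9.
Assume g(j) = 2·7^j − 5^j for all 0 ≤ j ≤ k, where k ≥ 1.
Then g(k+1) = 12g(k) − 35g(k−1) = 12·(2·7^k − 5^k) − 35·(2·7^{k−1} − 5^{k−1}) = 2·(12·7 − 35)7^{k−1} − (12·5 − 35)5^{k−1} = 98·7^{k−1} − 25·5^{k−1} = 2·7^{k+1} − 5^{k+1}.
By strong induction, g(i) = 2·7^i − 5^i for all i ≥ 0.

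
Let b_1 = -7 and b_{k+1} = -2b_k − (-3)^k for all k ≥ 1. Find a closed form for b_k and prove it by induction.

Claim: b_k = 2·(-2)^k + (-3)^k.

Base case: b_1 = -7, and 2·(-2)^1 + (-3)^1 = -4 − 3 = -7.
Assume b_j = 2·(-2)^j + (-3)^j for some j ≥ 1.
Then b_{j+1} = -2b_j − (-3)^j = -2·(2·(-2)^j + (-3)^j) − (-3)^j = 2·(-2)^{j+1} − 2·(-3)^j − (-3)^j = 2·(-2)^{j+1} − 3·(-3)^j = 2·(-2)^{j+1} + (-3)^{j+1}.
Hence b_k = 2·(-2)^k + (-3)^k for every k ≥ 1, by induction.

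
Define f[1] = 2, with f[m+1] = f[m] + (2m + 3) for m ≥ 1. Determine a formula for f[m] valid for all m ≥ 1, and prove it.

Claim: f[m] = m^2 + 2m − 1.

Base case: f[1] = 2, and 1^2 + 2·1 − 1 = 2.
Assume f[k] = k^2 + 2k − 1.
Then f[k+1] = f[k] + (2k + 3) = (k^2 + 2k − 1) + (2k + 3) = k^2 + 4k + 2,
and (k+1)^2 + 2·(k+1) − 1 = k^2 + 4k + 2.
This completes the inductive step, so f[m] = m^2 + 2m − 1 for all m ≥ 1.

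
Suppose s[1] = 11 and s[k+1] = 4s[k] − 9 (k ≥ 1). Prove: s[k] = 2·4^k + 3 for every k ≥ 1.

Base case: s[1] = 11, and 2·4^1 + 3 = 8 + 3 = 11.
Assume s[r] = 2·4^r + 3 for some r ≥ 1.
Then s[r+1] = 4s[r] − 9 = 4·(2·4^r + 3) − 9 = 8·4^r + 12 − 9 = 2·4^{r+1} + 3.
So the formula holds for r+1, and by induction s[k] = 2·4^k + 3 for all k ≥ 1.

s[k] = 2·4^k + 3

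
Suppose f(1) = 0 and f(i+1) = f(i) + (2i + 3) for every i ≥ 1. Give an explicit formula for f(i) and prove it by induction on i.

Claim: f(i) = i^2 + 2i − 3.

Base case: f(1) = 0, and 1^2 + 2·1 − 3 = 0.
Assume f(k) = k^2 + 2k − 3.
Then f(k+1) = f(k) + (2k + 3) = (k^2 + 2k − 3) + (2k + 3) = k^2 + 4k,
and (k+1)^2 + 2·(k+1) − 3 = k^2 + 4k.
By induction, f(i) = i^2 + 2i − 3 for all i ≥ 1.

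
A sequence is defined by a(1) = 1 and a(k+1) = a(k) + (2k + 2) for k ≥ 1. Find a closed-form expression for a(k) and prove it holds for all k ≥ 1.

Claim: a(k) = k^2 + k − 1.

Base case: a(1) = 1, and 1^2 + 1 − 1 = 1.
Assume a(m) = m^2 + m − 1.
Then a(m+1) = a(m) + (2m + 2) = (m^2 + m − 1) + (2m + 2) = m^2 + 3m + 1,
and (m+1)^2 + (m+1) − 1 = m^2 + 3m + 1.
This completes the inductive step, so a(k) = k^2 + k − 1 for all k ≥ 1.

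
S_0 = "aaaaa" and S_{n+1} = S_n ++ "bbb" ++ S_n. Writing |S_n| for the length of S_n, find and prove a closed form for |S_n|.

Claim: |S_n| = 2^{n+3} − 3.

Base case: |S_0| = 5, and 2^{0+3} − 3 = 5.
Assume |S_k| = 2^{k+3} − 3.
Then |S_{k+1}| = |S_k| + 3 + |S_k| = 2|S_k| + 3 = 2(2^{k+3} − 3) + 3 = 2^{k+1+3} − 6 + 3 = 2^{k+1+3} − 3.
This completes the inductive step, so |S_n| = 2^{n+3} − 3 for all n ≥ 0.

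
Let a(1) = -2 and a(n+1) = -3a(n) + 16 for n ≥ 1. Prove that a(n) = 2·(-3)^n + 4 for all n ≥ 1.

Base case: a(1) = -2, and 2·(-3)^1 + 4 = -6 + 4 = -2.
Assume a(r) = 2·(-3)^r + 4 for some r ≥ 1.
Then a(r+1) = -3a(r) + 16 = -3·(2·(-3)^r + 4) + 16 = -6·(-3)^r − 12 + 16 = 2·(-3)^{r+1} + 4.
So the formula holds for r+1, and by induction a(n) = 2·(-3)^n + 4 for all n ≥ 1.

a(n) = 2·(-3)^n + 4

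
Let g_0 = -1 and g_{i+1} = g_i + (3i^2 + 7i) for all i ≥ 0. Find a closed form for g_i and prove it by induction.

Claim: g_i = i^3 + 2i^2 − 3i − 1.

Base case: g_0 = -1, and 0^3 + 2·0^2 − 3·0 − 1 = -1.
Assume g_r = r^3 + 2r^2 − 3r − 1.
Then g_{r+1} = g_r + (3r^2 + 7r) = (r^3 + 2r^2 − 3r − 1) + (3r^2 + 7r) = r^3 + 5r^2 + 4r − 1,
and (r+1)^3 + 2·(r+1)^2 − 3·(r+1) − 1 = r^3 + 5r^2 + 4r − 1.
By induction, g_i = i^3 + 2i^2 − 3i − 1 for all i ≥ 0.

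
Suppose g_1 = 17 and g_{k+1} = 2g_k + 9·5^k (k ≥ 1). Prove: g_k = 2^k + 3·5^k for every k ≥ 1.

Base case: g_1 = 17, and 2^1 + 3·5^1 = 2 + 15 = 17.
Assume g_r = 2^r + 3·5^r for some r ≥ 1.
Then g_{r+1} = 2g_r + 9·5^r = 2·(2^r + 3·5^r) + 9·5^r = 2^{r+1} + 6·5^r + 9·5^r = 2^{r+1} + 15·5^r = 2^{r+1} + 3·5^{r+1}.
So the formula holds for r+1, and by induction g_k = 2^k + 3·5^k for all k ≥ 1.

g_k = 2^k + 3·5^k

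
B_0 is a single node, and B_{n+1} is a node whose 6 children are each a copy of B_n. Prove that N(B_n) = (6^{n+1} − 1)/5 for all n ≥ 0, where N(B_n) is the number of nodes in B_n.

Base case: N(B_0) = 1, and (6^{0+1} − 1)/5 = 1.
Assume N(B_r) = (6^{r+1} − 1)/5.
Then N(B_{r+1}) = 1 + 6N(B_r) = 1 + 6·(6^{r+1} − 1)/5 = 1 + (6^{r+2} − 6)/5 = (5 + 6^{r+2} − 6)/5 = (6^{r+2} − 1)/5.
Hence N(B_n) = (6^{n+1} − 1)/5 for every n ≥ 0, by induction.

N(B_n) = (6^{n+1} − 1)/5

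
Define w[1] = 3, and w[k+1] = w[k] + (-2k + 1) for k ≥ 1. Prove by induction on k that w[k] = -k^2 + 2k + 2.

Base case: w[1] = 3, and -1^2 + 2·1 + 2 = 3.
Assume w[m] = -m^2 + 2m + 2.
Then w[m+1] = w[m] + (-2m + 1) = (-m^2 + 2m + 2) + (-2m + 1) = -m^2 + 3,
and -(m+1)^2 + 2·(m+1) + 2 = -m^2 + 3.
This completes the inductive step, so w[k] = -k^2 + 2k + 2 for all k ≥ 1.

w[k] = -k^2 + 2k + 2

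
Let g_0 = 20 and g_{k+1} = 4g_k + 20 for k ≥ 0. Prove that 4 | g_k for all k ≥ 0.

Base case: g_0 = 20 = 4·5, so 4 | g_0.
Assume 4 | g_m, so g_m = 4t for some integer t.
Then g_{m+1} = 4g_m + 20 = 4·(4t) + 20 = 4(4t + 5), so 4 | g_{m+1}.
Hence 4 | g_k for every k ≥ 0, by induction.

4 | g_k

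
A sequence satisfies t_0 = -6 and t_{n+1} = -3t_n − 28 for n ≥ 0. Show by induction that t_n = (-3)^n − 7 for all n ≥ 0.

Base case: t_0 = -6, and (-3)^0 − 7 = 1 − 7 = -6.
Assume t_j = (-3)^j − 7 for some j ≥ 0.
Then t_{j+1} = -3t_j − 28 = -3·((-3)^j − 7) − 28 = -3·(-3)^j + 21 − 28 = (-3)^{j+1} − 7.
This completes the inductive step, so t_n = (-3)^n − 7 for all n ≥ 0.

t_n = (-3)^n − 7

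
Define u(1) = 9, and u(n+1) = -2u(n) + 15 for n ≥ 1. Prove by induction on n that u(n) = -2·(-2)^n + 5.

Base case: u(1) = 9, and -2·(-2)^1 + 5 = 4 + 5 = 9.
Assume u(j) = -2·(-2)^j + 5 for some j ≥ 1.
Then u(j+1) = -2u(j) + 15 = -2·(-2·(-2)^j + 5) + 15 = 4·(-2)^j − 10 + 15 = -2·(-2)^{j+1} + 5.
By induction, u(n) = -2·(-2)^n + 5 for all n ≥ 1.

u(n) = -2·(-2)^n + 5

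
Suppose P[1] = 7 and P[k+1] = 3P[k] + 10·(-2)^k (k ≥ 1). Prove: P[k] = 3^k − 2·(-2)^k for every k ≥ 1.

Base case: P[1] = 7, and 3^1 − 2·(-2)^1 = 3 + 4 = 7.
Assume P[j] = 3^j − 2·(-2)^j for some j ≥ 1.
Then P[j+1] = 3P[j] + 10·(-2)^j = 3·(3^j − 2·(-2)^j) + 10·(-2)^j = 3^{j+1} − 6·(-2)^j + 10·(-2)^j = 3^{j+1} + 4·(-2)^j = 3^{j+1} − 2·(-2)^{j+1}.
By induction, P[k] = 3^k − 2·(-2)^k for all k ≥ 1.

P[k] = 3^k − 2·(-2)^k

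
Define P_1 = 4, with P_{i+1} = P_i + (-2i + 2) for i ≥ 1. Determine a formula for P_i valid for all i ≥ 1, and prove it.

Claim: P_i = -i^2 + 3i + 2.

Base case: P_1 = 4, and -1^2 + 3·1 + 2 = 4.
Assume P_m = -m^2 + 3m + 2.
Then P_{m+1} = P_m + (-2m + 2) = (-m^2 + 3m + 2) + (-2m + 2) = -m^2 + m + 4,
and -(m+1)^2 + 3·(m+1) + 2 = -m^2 + m + 4.
Hence P_i = -i^2 + 3i + 2 for every i ≥ 1, by induction.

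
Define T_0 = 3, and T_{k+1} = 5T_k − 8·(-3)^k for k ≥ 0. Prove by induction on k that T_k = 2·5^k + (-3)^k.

Base case: T_0 = 3, and 2·5^0 + (-3)^0 = 2 + 1 = 3.
Assume T_m = 2·5^m + (-3)^m for some m ≥ 0.
Then T_{m+1} = 5T_m − 8·(-3)^m = 5·(2·5^m + (-3)^m) − 8·(-3)^m = 2·5^{m+1} + 5·(-3)^m − 8·(-3)^m = 2·5^{m+1} − 3·(-3)^m = 2·5^{m+1} + (-3)^{m+1}.
So the formula holds for m+1, and by induction T_k = 2·5^k + (-3)^k for all k ≥ 0.

T_k = 2·5^k + (-3)^k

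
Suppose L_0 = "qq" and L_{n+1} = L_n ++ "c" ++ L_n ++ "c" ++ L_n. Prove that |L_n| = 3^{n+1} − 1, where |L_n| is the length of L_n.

Base case: |L_0| = 2, and 3^{0+1} − 1 = 2.
Assume |L_r| = 3^{r+1} − 1.
Then |L_{r+1}| = 3|L_r| + 2 = 3(3^{r+1} − 1) + 2 = 3^{r+2} − 3 + 2 = 3^{r+2} − 1.
Hence |L_n| = 3^{n+1} − 1 for every n ≥ 0, by induction.

|L_n| = 3^{n+1} − 1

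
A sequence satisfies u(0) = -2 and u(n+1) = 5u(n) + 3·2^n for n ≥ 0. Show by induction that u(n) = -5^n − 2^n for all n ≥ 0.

Base case: u(0) = -2, and -5^0 − 2^0 = -1 − 1 = -2.
Assume u(j) = -5^j − 2^j for some j ≥ 0.
Then u(j+1) = 5u(j) + 3·2^j = 5·(-5^j − 2^j) + 3·2^j = -5^{j+1} − 5·2^j + 3·2^j = -5^{j+1} − 2·2^j = -5^{j+1} − 2^{j+1}.
This completes the inductive step, so u(n) = -5^n − 2^n for all n ≥ 0.

u(n) = -5^n − 2^n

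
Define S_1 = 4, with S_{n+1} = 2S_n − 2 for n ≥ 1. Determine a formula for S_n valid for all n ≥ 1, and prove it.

Claim: S_n = 2^n + 2.

Base case: S_1 = 4, and 2^1 + 2 = 2 + 2 = 4.
Assume S_j = 2^j + 2 for some j ≥ 1.
Then S_{j+1} = 2S_j − 2 = 2·(2^j + 2) − 2 = 2^{j+1} + 4 − 2 = 2^{j+1} + 2.
This completes the inductive step, so S_n = 2^n + 2 for all n ≥ 1.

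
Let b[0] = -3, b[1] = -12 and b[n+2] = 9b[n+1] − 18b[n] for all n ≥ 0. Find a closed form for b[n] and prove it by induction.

Claim: b[n] = -6^n − 2·3^n.

Base cases: b[0] = -3 and -6^0 − 2·3^0 = -3; b[1] = -12 and -6^1 − 2·3^1 = -12.
Assume b[i] = -6^i − 2·3^i for all 0 ≤ i ≤ j, where j ≥ 1.
Then b[j+1] = 9b[j] − 18b[j−1] = 9·(-6^j − 2·3^j) − 18·(-6^{j−1} − 2·3^{j−1}) = -(9·6 − 18)6^{j−1} − 2·(9·3 − 18)3^{j−1} = -36·6^{j−1} − 18·3^{j−1} = -6^{j+1} − 2·3^{j+1}.
So the formula holds for j+1, and by strong induction b[n] = -6^n − 2·3^n for all n ≥ 0.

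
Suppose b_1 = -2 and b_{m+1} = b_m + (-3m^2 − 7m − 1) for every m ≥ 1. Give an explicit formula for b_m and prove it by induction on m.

Claim: b_m = -m^3 − 2m^2 + 2m − 1.

Base case: b_1 = -2, and -1^3 − 2·1^2 + 2·1 − 1 = -2.
Assume b_k = -k^3 − 2k^2 + 2k − 1.
Then b_{k+1} = b_k + (-3k^2 − 7k − 1) = (-k^3 − 2k^2 + 2k − 1) + (-3k^2 − 7k − 1) = -k^3 − 5k^2 − 5k − 2,
and -(k+1)^3 − 2·(k+1)^2 + 2·(k+1) − 1 = -k^3 − 5k^2 − 5k − 2.
Hence b_m = -m^3 − 2m^2 + 2m − 1 for every m ≥ 1, by induction.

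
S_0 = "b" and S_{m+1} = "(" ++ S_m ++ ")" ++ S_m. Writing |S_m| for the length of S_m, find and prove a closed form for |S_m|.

Claim: |S_m| = 3·2^m − 2.

Base case: |S_0| = 1, and 3·2^0 − 2 = 1.
Assume |S_r| = 3·2^r − 2.
Then |S_{r+1}| = 1 + |S_r| + 1 + |S_r| = 2|S_r| + 2 = 2(3·2^r − 2) + 2 = 3·2^{r+1} − 4 + 2 = 3·2^{r+1} − 2.
By induction, |S_m| = 3·2^m − 2 for all m ≥ 0.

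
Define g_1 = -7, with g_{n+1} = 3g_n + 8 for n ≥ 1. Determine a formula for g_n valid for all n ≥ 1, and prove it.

Claim: g_n = -3^n − 4.

Base case: g_1 = -7, and -3^1 − 4 = -3 − 4 = -7.
Assume g_k = -3^k − 4 for some k ≥ 1.
Then g_{k+1} = 3g_k + 8 = 3·(-3^k − 4) + 8 = -3^{k+1} − 12 + 8 = -3^{k+1} − 4.
Hence g_n = -3^n − 4 for every n ≥ 1, by induction.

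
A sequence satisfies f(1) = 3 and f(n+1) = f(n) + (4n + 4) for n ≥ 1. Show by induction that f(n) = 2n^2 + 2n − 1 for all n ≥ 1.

Base case: f(1) = 3, and 2·1^2 + 2·1 − 1 = 3.
Assume f(m) = 2m^2 + 2m − 1.
Then f(m+1) = f(m) + (4m + 4) = (2m^2 + 2m − 1) + (4m + 4) = 2m^2 + 6m + 3,
and 2·(m+1)^2 + 2·(m+1) − 1 = 2m^2 + 6m + 3.
This completes the inductive step, so f(n) = 2n^2 + 2n − 1 for all n ≥ 1.

f(n) = 2n^2 + 2n − 1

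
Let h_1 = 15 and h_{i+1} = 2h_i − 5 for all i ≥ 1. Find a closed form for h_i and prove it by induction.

Claim: h_i = 5·2^i + 5.

Base case: h_1 = 15, and 5·2^1 + 5 = 10 + 5 = 15.
Assume h_m = 5·2^m + 5 for some m ≥ 1.
Then h_{m+1} = 2h_m − 5 = 2·(5·2^m + 5) − 5 = 10·2^m + 10 − 5 = 5·2^{m+1} + 5.
By induction, h_i = 5·2^i + 5 for all i ≥ 1.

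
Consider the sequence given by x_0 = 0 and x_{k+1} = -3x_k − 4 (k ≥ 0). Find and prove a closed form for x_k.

Claim: x_k = (-3)^k − 1.

Base case: x_0 = 0, and (-3)^0 − 1 = 1 − 1 = 0.
Assume x_m = (-3)^m − 1 for some m ≥ 0.
Then x_{m+1} = -3x_m − 4 = -3·((-3)^m − 1) − 4 = -3·(-3)^m + 3 − 4 = (-3)^{m+1} − 1.
This completes the inductive step, so x_k = (-3)^k − 1 for all k ≥ 0.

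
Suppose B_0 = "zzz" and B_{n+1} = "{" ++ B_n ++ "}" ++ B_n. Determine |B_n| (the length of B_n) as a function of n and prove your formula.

Claim: |B_n| = 5·2^n − 2.

Base case: |B_0| = 3, and 5·2^0 − 2 = 3.
Assume |B_r| = 5·2^r − 2.
Then |B_{r+1}| = 1 + |B_r| + 1 + |B_r| = 2|B_r| + 2 = 2(5·2^r − 2) + 2 = 5·2^{r+1} − 4 + 2 = 5·2^{r+1} − 2.
This completes the inductive step, so |B_n| = 5·2^n − 2 for all n ≥ 0.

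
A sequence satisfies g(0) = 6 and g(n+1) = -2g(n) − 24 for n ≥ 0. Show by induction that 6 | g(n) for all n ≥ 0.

Base case: g(0) = 6 = 6·1, so 6 | g(0).
Assume 6 | g(k), so g(k) = 6t for some integer t.
Then g(k+1) = -2g(k) − 24 = -2·(6t) − 24 = 6(-2t − 4), so 6 | g(k+1).
This completes the inductive step, so 6 | g(n) for all n ≥ 0.

6 | g(n)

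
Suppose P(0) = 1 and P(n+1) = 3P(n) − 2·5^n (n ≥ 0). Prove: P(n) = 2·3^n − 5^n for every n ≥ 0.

Base case: P(0) = 1, and 2·3^0 − 5^0 = 2 − 1 = 1.
Assume P(m) = 2·3^m − 5^m for some m ≥ 0.
Then P(m+1) = 3P(m) − 2·5^m = 3·(2·3^m − 5^m) − 2·5^m = 2·3^{m+1} − 3·5^m − 2·5^m = 2·3^{m+1} − 5·5^m = 2·3^{m+1} − 5^{m+1}.
This completes the inductive step, so P(n) = 2·3^n − 5^n for all n ≥ 0.

P(n) = 2·3^n − 5^n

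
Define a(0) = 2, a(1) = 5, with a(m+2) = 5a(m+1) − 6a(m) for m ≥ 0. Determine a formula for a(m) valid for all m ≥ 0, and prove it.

Claim: a(m) = 3^m + 2^m.

Base cases: a(0) = 2 and 3^0 + 2^0 = 2; a(1) = 5 and 3^1 + 2^1 = 5.
Assume a(j) = 3^j + 2^j for all 0 ≤ j ≤ k, where k ≥ 1.
Then a(k+1) = 5a(k) − 6a(k−1) = 5·(3^k + 2^k) − 6·(3^{k−1} + 2^{k−1}) = (5·3 − 6)3^{k−1} + (5·2 − 6)2^{k−1} = 9·3^{k−1} + 4·2^{k−1} = 3^{k+1} + 2^{k+1}.
This completes the inductive step, so a(m) = 3^m + 2^m for all m ≥ 0.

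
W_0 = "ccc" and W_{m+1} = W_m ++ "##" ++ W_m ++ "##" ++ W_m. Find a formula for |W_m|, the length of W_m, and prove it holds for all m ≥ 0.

Claim: |W_m| = 5·3^m − 2.

Base case: |W_0| = 3, and 5·3^0 − 2 = 3.
Assume |W_k| = 5·3^k − 2.
Then |W_{k+1}| = 3|W_k| + 4 = 3(5·3^k − 2) + 4 = 5·3^{k+1} − 6 + 4 = 5·3^{k+1} − 2.
This completes the inductive step, so |W_m| = 5·3^m − 2 for all m ≥ 0.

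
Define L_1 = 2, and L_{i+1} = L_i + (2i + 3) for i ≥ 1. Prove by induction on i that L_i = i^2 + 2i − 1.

Base case: L_1 = 2, and 1^2 + 2·1 − 1 = 2.
Assume L_r = r^2 + 2r − 1.
Then L_{r+1} = L_r + (2r + 3) = (r^2 + 2r − 1) + (2r + 3) = r^2 + 4r + 2,
and (r+1)^2 + 2·(r+1) − 1 = r^2 + 4r + 2.
Hence L_i = i^2 + 2i − 1 for every i ≥ 1, by induction.

L_i = i^2 + 2i − 1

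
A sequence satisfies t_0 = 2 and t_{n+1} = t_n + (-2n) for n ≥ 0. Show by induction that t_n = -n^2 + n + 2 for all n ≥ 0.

Base case: t_0 = 2, and -0^2 + 0 + 2 = 2.
Assume t_j = -j^2 + j + 2.
Then t_{j+1} = t_j + (-2j) = (-j^2 + j + 2) + (-2j) = -j^2 − j + 2,
and -(j+1)^2 + (j+1) + 2 = -j^2 − j + 2.
Hence t_n = -n^2 + n + 2 for every n ≥ 0, by induction.

t_n = -n^2 + n + 2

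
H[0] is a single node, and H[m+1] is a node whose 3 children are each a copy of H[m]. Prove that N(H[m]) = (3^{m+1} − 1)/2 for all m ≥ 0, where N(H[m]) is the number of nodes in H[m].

Base case: N(H[0]) = 1, and (3^{0+1} − 1)/2 = 1.
Assume N(H[k]) = (3^{k+1} − 1)/2.
Then N(H[k+1]) = 1 + 3N(H[k]) = 1 + 3·(3^{k+1} − 1)/2 = 1 + (3^{k+2} − 3)/2 = (2 + 3^{k+2} − 3)/2 = (3^{k+2} − 1)/2.
This completes the inductive step, so N(H[m]) = (3^{m+1} − 1)/2 for all m ≥ 0.

N(H[m]) = (3^{m+1} − 1)/2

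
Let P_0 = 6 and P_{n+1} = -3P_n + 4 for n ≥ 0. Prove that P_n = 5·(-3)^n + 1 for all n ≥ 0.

Base case: P_0 = 6, and 5·(-3)^0 + 1 = 5 + 1 = 6.
Assume P_r = 5·(-3)^r + 1 for some r ≥ 0.
Then P_{r+1} = -3P_r + 4 = -3·(5·(-3)^r + 1) + 4 = -15·(-3)^r − 3 + 4 = 5·(-3)^{r+1} + 1.
This completes the inductive step, so P_n = 5·(-3)^n + 1 for all n ≥ 0.

P_n = 5·(-3)^n + 1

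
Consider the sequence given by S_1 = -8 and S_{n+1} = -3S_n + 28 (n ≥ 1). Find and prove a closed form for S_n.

Claim: S_n = 5·(-3)^n + 7.

Base case: S_1 = -8, and 5·(-3)^1 + 7 = -15 + 7 = -8.
Assume S_r = 5·(-3)^r + 7 for some r ≥ 1.
Then S_{r+1} = -3S_r + 28 = -3·(5·(-3)^r + 7) + 28 = -15·(-3)^r − 21 + 28 = 5·(-3)^{r+1} + 7.
By induction, S_n = 5·(-3)^n + 7 for all n ≥ 1.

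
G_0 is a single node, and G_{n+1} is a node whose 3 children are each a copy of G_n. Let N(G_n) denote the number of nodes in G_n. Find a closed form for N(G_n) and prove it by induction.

Claim: N(G_n) = (3^{n+1} − 1)/2.

Base case: N(G_0) = 1, and (3^{0+1} − 1)/2 = 1.
Assume N(G_k) = (3^{k+1} − 1)/2.
Then N(G_{k+1}) = 1 + 3N(G_k) = 1 + 3·(3^{k+1} − 1)/2 = 1 + (3^{k+2} − 3)/2 = (2 + 3^{k+2} − 3)/2 = (3^{k+2} − 1)/2.
Hence N(G_n) = (3^{n+1} − 1)/2 for every n ≥ 0, by induction.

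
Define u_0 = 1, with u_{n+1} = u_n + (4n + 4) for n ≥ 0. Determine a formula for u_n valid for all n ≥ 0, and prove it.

Claim: u_n = 2n^2 + 2n + 1.

Base case: u_0 = 1, and 2·0^2 + 2·0 + 1 = 1.
Assume u_j = 2j^2 + 2j + 1.
Then u_{j+1} = u_j + (4j + 4) = (2j^2 + 2j + 1) + (4j + 4) = 2j^2 + 6j + 5,
and 2·(j+1)^2 + 2·(j+1) + 1 = 2j^2 + 6j + 5.
Hence u_n = 2n^2 + 2n + 1 for every n ≥ 0, by induction.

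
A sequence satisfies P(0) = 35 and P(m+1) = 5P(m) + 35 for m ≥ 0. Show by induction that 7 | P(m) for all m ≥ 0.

Base case: P(0) = 35 = 7·5, so 7 | P(0).
Assume 7 | P(r), so P(r) = 7t for some integer t.
Then P(r+1) = 5P(r) + 35 = 5·(7t) + 35 = 7(5t + 5), so 7 | P(r+1).
By induction, 7 | P(m) for all m ≥ 0.

7 | P(m)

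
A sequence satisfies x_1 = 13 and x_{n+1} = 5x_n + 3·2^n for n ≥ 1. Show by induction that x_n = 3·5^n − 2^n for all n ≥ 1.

Base case: x_1 = 13, and 3·5^1 − 2^1 = 15 − 2 = 13.
Assume x_j = 3·5^j − 2^j for some j ≥ 1.
Then x_{j+1} = 5x_j + 3·2^j = 5·(3·5^j − 2^j) + 3·2^j = 3·5^{j+1} − 5·2^j + 3·2^j = 3·5^{j+1} − 2·2^j = 3·5^{j+1} − 2^{j+1}.
So the formula holds for j+1, and by induction x_n = 3·5^n − 2^n for all n ≥ 1.

x_n = 3·5^n − 2^n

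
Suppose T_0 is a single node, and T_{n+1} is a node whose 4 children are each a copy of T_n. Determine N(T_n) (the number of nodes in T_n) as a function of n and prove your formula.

Claim: N(T_n) = (4^{n+1} − 1)/3.

Base case: N(T_0) = 1, and (4^{0+1} − 1)/3 = 1.
Assume N(T_j) = (4^{j+1} − 1)/3.
Then N(T_{j+1}) = 1 + 4N(T_j) = 1 + 4·(4^{j+1} − 1)/3 = 1 + (4^{j+2} − 4)/3 = (3 + 4^{j+2} − 4)/3 = (4^{j+2} − 1)/3.
By induction, N(T_n) = (4^{n+1} − 1)/3 for all n ≥ 0.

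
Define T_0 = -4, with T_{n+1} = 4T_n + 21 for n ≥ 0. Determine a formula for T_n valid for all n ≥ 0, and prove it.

Claim: T_n = 3·4^n − 7.

Base case: T_0 = -4, and 3·4^0 − 7 = 3 − 7 = -4.
Assume T_k = 3·4^k − 7 for some k ≥ 0.
Then T_{k+1} = 4T_k + 21 = 4·(3·4^k − 7) + 21 = 12·4^k − 28 + 21 = 3·4^{k+1} − 7.
This completes the inductive step, so T_n = 3·4^n − 7 for all n ≥ 0.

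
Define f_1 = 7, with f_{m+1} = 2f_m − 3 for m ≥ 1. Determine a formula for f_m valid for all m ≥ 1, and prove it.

Claim: f_m = 2^{m+1} + 3.

Base case: f_1 = 7, and 2^{1+1} + 3 = 4 + 3 = 7.
Assume f_j = 2^{j+1} + 3 for some j ≥ 1.
Then f_{j+1} = 2f_j − 3 = 2·(2^{j+1} + 3) − 3 = 2^{j+2} + 6 − 3 = 2^{j+2} + 3.
Hence f_m = 2^{m+1} + 3 for every m ≥ 1, by induction.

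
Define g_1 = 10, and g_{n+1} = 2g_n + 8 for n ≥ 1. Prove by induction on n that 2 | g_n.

Base case: g_1 = 10 = 2·5, so 2 | g_1.
Assume 2 | g_k, so g_k = 2t for some integer t.
Then g_{k+1} = 2g_k + 8 = 2·(2t) + 8 = 2(2t + 4), so 2 | g_{k+1}.
This completes the inductive step, so 2 | g_n for all n ≥ 1.

2 | g_n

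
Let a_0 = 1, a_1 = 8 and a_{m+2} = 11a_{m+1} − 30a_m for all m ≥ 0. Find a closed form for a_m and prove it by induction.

Claim: a_m = 3·6^m − 2·5^m.

Base cases: a_0 = 1 and 3·6^0 − 2·5^0 = 1; a_1 = 8 and 3·6^1 − 2·5^1 = 8.
Assume a_i = 3·6^i − 2·5^i for all 0 ≤ i ≤ j, where j ≥ 1.
Then a_{j+1} = 11a_j − 30a_{j−1} = 11·(3·6^j − 2·5^j) − 30·(3·6^{j−1} − 2·5^{j−1}) = 3·(11·6 − 30)6^{j−1} − 2·(11·5 − 30)5^{j−1} = 108·6^{j−1} − 50·5^{j−1} = 3·6^{j+1} − 2·5^{j+1}.
By strong induction, a_m = 3·6^m − 2·5^m for all m ≥ 0.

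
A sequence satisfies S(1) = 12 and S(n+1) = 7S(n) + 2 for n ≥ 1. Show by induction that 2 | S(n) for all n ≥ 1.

Base case: S(1) = 12 = 2·6, so 2 | S(1).
Assume 2 | S(m), so S(m) = 2t for some integer t.
Then S(m+1) = 7S(m) + 2 = 7·(2t) + 2 = 2(7t + 1), so 2 | S(m+1).
By induction, 2 | S(n) for all n ≥ 1.

2 | S(n)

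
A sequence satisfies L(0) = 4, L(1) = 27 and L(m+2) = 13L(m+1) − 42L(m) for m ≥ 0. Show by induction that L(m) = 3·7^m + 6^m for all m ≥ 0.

Base cases: L(0) = 4 and 3·7^0 + 6^0 = 4; L(1) = 27 and 3·7^1 + 6^1 = 27.
Assume L(j) = 3·7^j + 6^j for all 0 ≤ j ≤ k, where k ≥ 1.
Then L(k+1) = 13L(k) − 42L(k−1) = 13·(3·7^k + 6^k) − 42·(3·7^{k−1} + 6^{k−1}) = 3·(13·7 − 42)7^{k−1} + (13·6 − 42)6^{k−1} = 147·7^{k−1} + 36·6^{k−1} = 3·7^{k+1} + 6^{k+1}.
Hence L(m) = 3·7^m + 6^m for every m ≥ 0, by strong induction.

L(m) = 3·7^m + 6^m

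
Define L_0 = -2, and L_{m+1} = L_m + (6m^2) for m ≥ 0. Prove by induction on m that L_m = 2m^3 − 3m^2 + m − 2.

Base case: L_0 = -2, and 2·0^3 − 3·0^2 + 0 − 2 = -2.
Assume L_k = 2k^3 − 3k^2 + k − 2.
Then L_{k+1} = L_k + (6k^2) = (2k^3 − 3k^2 + k − 2) + (6k^2) = 2k^3 + 3k^2 + k − 2,
and 2·(k+1)^3 − 3·(k+1)^2 + (k+1) − 2 = 2k^3 + 3k^2 + k − 2.
Hence L_m = 2m^3 − 3m^2 + m − 2 for every m ≥ 0, by induction.

L_m = 2m^3 − 3m^2 + m − 2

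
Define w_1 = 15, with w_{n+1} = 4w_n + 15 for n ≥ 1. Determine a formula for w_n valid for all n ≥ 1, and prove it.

Claim: w_n = 5·4^n − 5.

Base case: w_1 = 15, and 5·4^1 − 5 = 20 − 5 = 15.
Assume w_j = 5·4^j − 5 for some j ≥ 1.
Then w_{j+1} = 4w_j + 15 = 4·(5·4^j − 5) + 15 = 20·4^j − 20 + 15 = 5·4^{j+1} − 5.
This completes the inductive step, so w_n = 5·4^n − 5 for all n ≥ 1.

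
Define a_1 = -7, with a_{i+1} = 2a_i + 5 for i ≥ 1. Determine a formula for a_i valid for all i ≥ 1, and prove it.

Claim: a_i = -2^i − 5.

Base case: a_1 = -7, and -2^1 − 5 = -2 − 5 = -7.
Assume a_k = -2^k − 5 for some k ≥ 1.
Then a_{k+1} = 2a_k + 5 = 2·(-2^k − 5) + 5 = -2^{k+1} − 10 + 5 = -2^{k+1} − 5.
This completes the inductive step, so a_i = -2^i − 5 for all i ≥ 1.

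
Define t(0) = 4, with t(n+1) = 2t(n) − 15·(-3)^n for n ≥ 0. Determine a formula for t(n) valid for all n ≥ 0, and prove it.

Claim: t(n) = 2^n + 3·(-3)^n.

Base case: t(0) = 4, and 2^0 + 3·(-3)^0 = 1 + 3 = 4.
Assume t(r) = 2^r + 3·(-3)^r for some r ≥ 0.
Then t(r+1) = 2t(r) − 15·(-3)^r = 2·(2^r + 3·(-3)^r) − 15·(-3)^r = 2^{r+1} + 6·(-3)^r − 15·(-3)^r = 2^{r+1} − 9·(-3)^r = 2^{r+1} + 3·(-3)^{r+1}.
This completes the inductive step, so t(n) = 2^n + 3·(-3)^n for all n ≥ 0.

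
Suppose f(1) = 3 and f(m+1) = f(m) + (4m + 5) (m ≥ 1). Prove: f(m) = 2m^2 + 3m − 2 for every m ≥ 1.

Base case: f(1) = 3, and 2·1^2 + 3·1 − 2 = 3.
Assume f(j) = 2j^2 + 3j − 2.
Then f(j+1) = f(j) + (4j + 5) = (2j^2 + 3j − 2) + (4j + 5) = 2j^2 + 7j + 3,
and 2·(j+1)^2 + 3·(j+1) − 2 = 2j^2 + 7j + 3.
This completes the inductive step, so f(m) = 2m^2 + 3m − 2 for all m ≥ 1.

f(m) = 2m^2 + 3m − 2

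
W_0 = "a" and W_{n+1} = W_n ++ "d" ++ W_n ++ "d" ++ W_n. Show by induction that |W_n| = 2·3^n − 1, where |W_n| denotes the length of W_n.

Base case: |W_0| = 1, and 2·3^0 − 1 = 1.
Assume |W_r| = 2·3^r − 1.
Then |W_{r+1}| = 3|W_r| + 2 = 3(2·3^r − 1) + 2 = 2·3^{r+1} − 3 + 2 = 2·3^{r+1} − 1.
This completes the inductive step, so |W_n| = 2·3^n − 1 for all n ≥ 0.

|W_n| = 2·3^n − 1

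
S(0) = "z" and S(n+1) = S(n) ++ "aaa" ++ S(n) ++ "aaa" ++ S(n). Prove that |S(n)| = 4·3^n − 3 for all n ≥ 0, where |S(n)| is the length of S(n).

Base case: |S(0)| = 1, and 4·3^0 − 3 = 1.
Assume |S(j)| = 4·3^j − 3.
Then |S(j+1)| = 3|S(j)| + 6 = 3(4·3^j − 3) + 6 = 4·3^{j+1} − 9 + 6 = 4·3^{j+1} − 3.
So the formula holds for j+1, and by induction |S(n)| = 4·3^n − 3 for all n ≥ 0.

|S(n)| = 4·3^n − 3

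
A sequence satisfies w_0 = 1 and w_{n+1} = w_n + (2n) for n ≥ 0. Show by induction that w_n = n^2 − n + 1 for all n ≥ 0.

Base case: w_0 = 1, and 0^2 − 0 + 1 = 1.
Assume w_r = r^2 − r + 1.
Then w_{r+1} = w_r + (2r) = (r^2 − r + 1) + (2r) = r^2 + r + 1,
and (r+1)^2 − (r+1) + 1 = r^2 + r + 1.
This completes the inductive step, so w_n = n^2 − n + 1 for all n ≥ 0.

w_n = n^2 − n + 1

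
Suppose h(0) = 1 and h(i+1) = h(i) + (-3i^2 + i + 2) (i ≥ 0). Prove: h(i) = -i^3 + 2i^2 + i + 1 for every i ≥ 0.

Base case: h(0) = 1, and -0^3 + 2·0^2 + 0 + 1 = 1.
Assume h(m) = -m^3 + 2m^2 + m + 1.
Then h(m+1) = h(m) + (-3m^2 + m + 2) = (-m^3 + 2m^2 + m + 1) + (-3m^2 + m + 2) = -m^3 − m^2 + 2m + 3,
and -(m+1)^3 + 2·(m+1)^2 + (m+1) + 1 = -m^3 − m^2 + 2m + 3.
This completes the inductive step, so h(i) = -i^3 + 2i^2 + i + 1 for all i ≥ 0.

h(i) = -i^3 + 2i^2 + i + 1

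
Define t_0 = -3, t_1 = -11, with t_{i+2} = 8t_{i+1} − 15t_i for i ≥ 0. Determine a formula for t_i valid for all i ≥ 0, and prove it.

Claim: t_i = -5^i − 2·3^i.

Base cases: t_0 = -3 and -5^0 − 2·3^0 = -3; t_1 = -11 and -5^1 − 2·3^1 = -11.
Assume t_j = -5^j − 2·3^j for all 0 ≤ j ≤ k, where k ≥ 1.
Then t_{k+1} = 8t_k − 15t_{k−1} = 8·(-5^k − 2·3^k) − 15·(-5^{k−1} − 2·3^{k−1}) = -(8·5 − 15)5^{k−1} − 2·(8·3 − 15)3^{k−1} = -25·5^{k−1} − 18·3^{k−1} = -5^{k+1} − 2·3^{k+1}.
So the formula holds for k+1, and by strong induction t_i = -5^i − 2·3^i for all i ≥ 0.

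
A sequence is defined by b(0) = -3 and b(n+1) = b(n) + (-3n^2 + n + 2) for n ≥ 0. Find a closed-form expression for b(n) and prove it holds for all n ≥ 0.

Claim: b(n) = -n^3 + 2n^2 + n − 3.

Base case: b(0) = -3, and -0^3 + 2·0^2 + 0 − 3 = -3.
Assume b(j) = -j^3 + 2j^2 + j − 3.
Then b(j+1) = b(j) + (-3j^2 + j + 2) = (-j^3 + 2j^2 + j − 3) + (-3j^2 + j + 2) = -j^3 − j^2 + 2j − 1,
and -(j+1)^3 + 2·(j+1)^2 + (j+1) − 3 = -j^3 − j^2 + 2j − 1.
Hence b(n) = -n^3 + 2n^2 + n − 3 for every n ≥ 0, by induction.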